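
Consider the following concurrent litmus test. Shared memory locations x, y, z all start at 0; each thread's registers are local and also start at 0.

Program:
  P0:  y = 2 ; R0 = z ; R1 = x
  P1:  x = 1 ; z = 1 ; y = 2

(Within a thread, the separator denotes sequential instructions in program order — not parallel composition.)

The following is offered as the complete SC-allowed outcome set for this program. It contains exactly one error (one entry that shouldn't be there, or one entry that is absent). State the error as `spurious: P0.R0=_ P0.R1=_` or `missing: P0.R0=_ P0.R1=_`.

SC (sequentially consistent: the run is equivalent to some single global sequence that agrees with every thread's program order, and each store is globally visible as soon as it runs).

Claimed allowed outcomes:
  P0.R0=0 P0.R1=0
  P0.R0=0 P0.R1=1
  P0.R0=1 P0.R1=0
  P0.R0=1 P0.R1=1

outcome vector order: (P0.R0,P0.R1)
SC (3): (0,0) (0,1) (1,1)
claimed∖SC = {(1,0)}

spurious: P0.R0=1 P0.R1=0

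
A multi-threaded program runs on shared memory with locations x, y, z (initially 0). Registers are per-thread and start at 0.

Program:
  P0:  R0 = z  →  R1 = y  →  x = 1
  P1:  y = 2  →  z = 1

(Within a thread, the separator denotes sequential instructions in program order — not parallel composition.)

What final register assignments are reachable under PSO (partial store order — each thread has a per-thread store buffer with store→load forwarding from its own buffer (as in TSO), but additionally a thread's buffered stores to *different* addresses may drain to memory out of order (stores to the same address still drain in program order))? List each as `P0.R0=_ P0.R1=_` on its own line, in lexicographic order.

outcome vector order: (P0.R0,P0.R1)
|PSO outcomes| = 4

P0.R0=0 P0.R1=0
P0.R0=0 P0.R1=2
P0.R0=1 P0.R1=0
P0.R0=1 P0.R1=2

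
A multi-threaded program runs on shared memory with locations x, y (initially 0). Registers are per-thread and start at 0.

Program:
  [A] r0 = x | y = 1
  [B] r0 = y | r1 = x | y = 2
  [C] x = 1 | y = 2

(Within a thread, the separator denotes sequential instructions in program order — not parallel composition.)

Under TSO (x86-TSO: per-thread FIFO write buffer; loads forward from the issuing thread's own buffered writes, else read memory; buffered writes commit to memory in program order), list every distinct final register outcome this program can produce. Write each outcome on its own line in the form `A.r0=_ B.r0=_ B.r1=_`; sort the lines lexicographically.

outcome vector order: (A.r0,B.r0,B.r1)
|TSO outcomes| = 9

A.r0=0 B.r0=0 B.r1=0
A.r0=0 B.r0=0 B.r1=1
A.r0=0 B.r0=1 B.r1=0
A.r0=0 B.r0=1 B.r1=1
A.r0=0 B.r0=2 B.r1=1
A.r0=1 B.r0=0 B.r1=0
A.r0=1 B.r0=0 B.r1=1
A.r0=1 B.r0=1 B.r1=1
A.r0=1 B.r0=2 B.r1=1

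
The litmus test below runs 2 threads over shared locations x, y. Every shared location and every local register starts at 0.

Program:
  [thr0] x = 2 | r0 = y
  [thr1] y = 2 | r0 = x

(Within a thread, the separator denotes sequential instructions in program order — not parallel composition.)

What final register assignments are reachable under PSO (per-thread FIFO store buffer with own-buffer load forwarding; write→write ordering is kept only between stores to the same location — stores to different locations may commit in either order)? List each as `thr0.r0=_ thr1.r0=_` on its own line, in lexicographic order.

thr0.r0=0 thr1.r0=0
thr0.r0=0 thr1.r0=2
thr0.r0=2 thr1.r0=0
thr0.r0=2 thr1.r0=2

outcome vector order: (thr0.r0,thr1.r0)
|PSO outcomes| = 4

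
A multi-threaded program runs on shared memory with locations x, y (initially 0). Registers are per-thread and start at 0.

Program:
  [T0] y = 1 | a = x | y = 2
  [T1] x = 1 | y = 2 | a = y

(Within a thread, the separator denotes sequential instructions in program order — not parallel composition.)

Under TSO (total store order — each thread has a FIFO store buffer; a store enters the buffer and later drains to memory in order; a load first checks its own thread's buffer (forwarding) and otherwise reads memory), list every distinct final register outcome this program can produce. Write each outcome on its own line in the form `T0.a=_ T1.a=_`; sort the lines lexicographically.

outcome vector order: (T0.a,T1.a)
|TSO outcomes| = 4

T0.a=0 T1.a=1
T0.a=0 T1.a=2
T0.a=1 T1.a=1
T0.a=1 T1.a=2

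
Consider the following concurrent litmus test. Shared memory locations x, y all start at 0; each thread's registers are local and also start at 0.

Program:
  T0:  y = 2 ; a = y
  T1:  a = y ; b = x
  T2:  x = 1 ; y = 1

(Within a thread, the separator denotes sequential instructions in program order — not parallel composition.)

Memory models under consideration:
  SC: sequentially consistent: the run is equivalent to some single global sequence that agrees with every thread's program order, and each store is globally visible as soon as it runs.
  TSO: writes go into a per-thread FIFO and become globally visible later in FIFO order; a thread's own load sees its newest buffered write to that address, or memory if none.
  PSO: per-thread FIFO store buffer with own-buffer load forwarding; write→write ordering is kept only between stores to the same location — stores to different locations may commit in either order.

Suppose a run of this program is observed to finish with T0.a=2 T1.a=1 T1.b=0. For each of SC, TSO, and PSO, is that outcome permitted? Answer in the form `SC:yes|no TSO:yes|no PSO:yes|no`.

outcome vector order: (T0.a,T1.a,T1.b)
[SC] allowed = {<1 0 0>, <1 0 1>, <1 1 1>, <1 2 0>, <1 2 1>, <2 0 0>, <2 0 1>, <2 1 1>, <2 2 0>, <2 2 1>}
[TSO] allowed = {<1 0 0>, <1 0 1>, <1 1 1>, <1 2 0>, <1 2 1>, <2 0 0>, <2 0 1>, <2 1 1>, <2 2 0>, <2 2 1>}
[PSO] allowed = {<1 0 0>, <1 0 1>, <1 1 0>, <1 1 1>, <1 2 0>, <1 2 1>, <2 0 0>, <2 0 1>, <2 1 0>, <2 1 1>, <2 2 0>, <2 2 1>}
target <2 1 0> ∈ {PSO}

SC:no TSO:no PSO:yes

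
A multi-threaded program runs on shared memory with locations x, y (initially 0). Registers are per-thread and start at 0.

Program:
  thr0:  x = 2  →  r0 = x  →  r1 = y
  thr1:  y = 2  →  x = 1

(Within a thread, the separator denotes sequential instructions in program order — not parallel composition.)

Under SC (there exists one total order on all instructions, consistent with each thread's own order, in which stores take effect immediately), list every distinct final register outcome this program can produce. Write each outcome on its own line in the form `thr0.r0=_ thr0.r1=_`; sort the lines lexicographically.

thr0.r0=1 thr0.r1=2
thr0.r0=2 thr0.r1=0
thr0.r0=2 thr0.r1=2

outcome vector order: (thr0.r0,thr0.r1)
|SC outcomes| = 3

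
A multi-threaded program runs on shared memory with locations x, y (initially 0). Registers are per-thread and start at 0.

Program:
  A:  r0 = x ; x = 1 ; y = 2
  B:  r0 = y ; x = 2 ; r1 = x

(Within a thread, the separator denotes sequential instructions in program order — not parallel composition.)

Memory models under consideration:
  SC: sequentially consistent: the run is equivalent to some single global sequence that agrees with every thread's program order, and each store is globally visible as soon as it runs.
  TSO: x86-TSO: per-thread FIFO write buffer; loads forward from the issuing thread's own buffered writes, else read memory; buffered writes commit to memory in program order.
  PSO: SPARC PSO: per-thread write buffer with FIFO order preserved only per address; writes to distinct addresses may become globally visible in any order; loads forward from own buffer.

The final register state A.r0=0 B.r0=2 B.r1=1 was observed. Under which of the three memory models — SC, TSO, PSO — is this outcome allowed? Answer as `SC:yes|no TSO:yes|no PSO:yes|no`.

outcome vector order: (A.r0,B.r0,B.r1)
under SC → <0 0 1>, <0 0 2>, <0 2 2>, <2 0 1>, <2 0 2>
under TSO → <0 0 1>, <0 0 2>, <0 2 2>, <2 0 1>, <2 0 2>
under PSO → <0 0 1>, <0 0 2>, <0 2 1>, <0 2 2>, <2 0 1>, <2 0 2>
target <0 2 1> ∈ {PSO}

SC:no TSO:no PSO:yes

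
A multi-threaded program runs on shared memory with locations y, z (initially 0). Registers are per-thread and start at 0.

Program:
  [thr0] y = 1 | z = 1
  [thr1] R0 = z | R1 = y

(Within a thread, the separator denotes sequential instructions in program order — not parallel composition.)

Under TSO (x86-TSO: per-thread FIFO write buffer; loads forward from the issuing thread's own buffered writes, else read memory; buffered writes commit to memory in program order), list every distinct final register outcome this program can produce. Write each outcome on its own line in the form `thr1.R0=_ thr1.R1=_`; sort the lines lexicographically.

thr1.R0=0 thr1.R1=0
thr1.R0=0 thr1.R1=1
thr1.R0=1 thr1.R1=1

outcome vector order: (thr1.R0,thr1.R1)
|TSO outcomes| = 3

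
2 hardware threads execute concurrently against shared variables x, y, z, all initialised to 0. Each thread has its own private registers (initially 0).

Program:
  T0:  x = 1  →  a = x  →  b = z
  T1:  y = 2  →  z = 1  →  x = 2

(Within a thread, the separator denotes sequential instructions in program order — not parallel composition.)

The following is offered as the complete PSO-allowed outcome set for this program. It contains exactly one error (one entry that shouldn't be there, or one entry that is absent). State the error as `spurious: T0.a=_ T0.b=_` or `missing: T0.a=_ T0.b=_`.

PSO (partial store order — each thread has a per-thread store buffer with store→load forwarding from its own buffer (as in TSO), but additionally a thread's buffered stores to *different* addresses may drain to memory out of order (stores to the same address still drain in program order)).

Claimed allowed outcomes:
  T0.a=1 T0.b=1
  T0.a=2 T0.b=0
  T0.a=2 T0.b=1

outcome vector order: (T0.a,T0.b)
under PSO → (1,0) (1,1) (2,0) (2,1)
PSO∖claimed = {(1,0)}

missing: T0.a=1 T0.b=0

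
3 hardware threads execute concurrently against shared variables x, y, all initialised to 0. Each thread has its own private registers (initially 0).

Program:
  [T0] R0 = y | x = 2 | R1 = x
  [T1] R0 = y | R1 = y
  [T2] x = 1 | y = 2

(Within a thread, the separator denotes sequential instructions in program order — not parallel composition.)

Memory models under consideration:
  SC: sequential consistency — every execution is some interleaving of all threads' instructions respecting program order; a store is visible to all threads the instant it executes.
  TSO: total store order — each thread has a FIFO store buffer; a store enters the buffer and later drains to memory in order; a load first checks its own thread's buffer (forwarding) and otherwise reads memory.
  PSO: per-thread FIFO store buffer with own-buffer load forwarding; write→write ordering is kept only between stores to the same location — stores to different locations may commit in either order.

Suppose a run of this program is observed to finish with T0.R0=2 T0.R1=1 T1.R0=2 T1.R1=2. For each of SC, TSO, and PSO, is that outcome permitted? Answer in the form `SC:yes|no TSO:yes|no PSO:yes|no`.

outcome vector order: (T0.R0,T0.R1,T1.R0,T1.R1)
SC: 9 outcomes — {<0 1 0 0> <0 1 0 2> <0 1 2 2> <0 2 0 0> <0 2 0 2> <0 2 2 2> <2 2 0 0> <2 2 0 2> <2 2 2 2>}
TSO: 9 outcomes — {<0 1 0 0> <0 1 0 2> <0 1 2 2> <0 2 0 0> <0 2 0 2> <0 2 2 2> <2 2 0 0> <2 2 0 2> <2 2 2 2>}
PSO: 12 outcomes — {<0 1 0 0> <0 1 0 2> <0 1 2 2> <0 2 0 0> <0 2 0 2> <0 2 2 2> <2 1 0 0> <2 1 0 2> <2 1 2 2> <2 2 0 0> <2 2 0 2> <2 2 2 2>}
target <2 1 2 2> ∈ {PSO}

SC:no TSO:no PSO:yes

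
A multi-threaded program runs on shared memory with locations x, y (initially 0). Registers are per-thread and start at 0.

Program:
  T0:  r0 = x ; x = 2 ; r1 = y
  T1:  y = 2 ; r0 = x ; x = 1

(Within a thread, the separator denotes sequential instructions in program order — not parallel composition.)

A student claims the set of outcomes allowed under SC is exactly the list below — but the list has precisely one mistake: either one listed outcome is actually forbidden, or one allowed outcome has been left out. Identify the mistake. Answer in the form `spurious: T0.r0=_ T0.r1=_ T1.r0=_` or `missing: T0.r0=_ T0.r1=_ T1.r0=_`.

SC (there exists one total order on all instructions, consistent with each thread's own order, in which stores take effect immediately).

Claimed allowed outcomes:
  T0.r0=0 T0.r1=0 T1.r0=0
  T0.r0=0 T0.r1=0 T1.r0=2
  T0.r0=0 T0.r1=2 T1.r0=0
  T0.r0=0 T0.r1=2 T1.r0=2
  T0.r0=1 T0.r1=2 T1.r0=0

spurious: T0.r0=0 T0.r1=0 T1.r0=0

outcome vector order: (T0.r0,T0.r1,T1.r0)
[SC] allowed = {002 020 022 120}
claimed∖SC = {000}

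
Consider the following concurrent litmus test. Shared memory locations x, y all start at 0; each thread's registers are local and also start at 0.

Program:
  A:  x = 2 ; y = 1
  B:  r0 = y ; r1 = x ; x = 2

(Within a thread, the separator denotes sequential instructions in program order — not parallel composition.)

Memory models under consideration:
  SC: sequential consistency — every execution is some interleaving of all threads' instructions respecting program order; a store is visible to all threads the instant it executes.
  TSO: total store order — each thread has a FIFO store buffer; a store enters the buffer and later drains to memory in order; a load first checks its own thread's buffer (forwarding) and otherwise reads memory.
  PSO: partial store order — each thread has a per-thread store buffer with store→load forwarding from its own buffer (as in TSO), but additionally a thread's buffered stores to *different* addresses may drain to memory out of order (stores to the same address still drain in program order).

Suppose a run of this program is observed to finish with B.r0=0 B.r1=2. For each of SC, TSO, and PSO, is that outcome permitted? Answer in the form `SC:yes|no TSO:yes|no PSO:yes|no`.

outcome vector order: (B.r0,B.r1)
under SC → 00, 02, 12
under TSO → 00, 02, 12
under PSO → 00, 02, 10, 12
target 02 ∈ {SC,TSO,PSO}

SC:yes TSO:yes PSO:yes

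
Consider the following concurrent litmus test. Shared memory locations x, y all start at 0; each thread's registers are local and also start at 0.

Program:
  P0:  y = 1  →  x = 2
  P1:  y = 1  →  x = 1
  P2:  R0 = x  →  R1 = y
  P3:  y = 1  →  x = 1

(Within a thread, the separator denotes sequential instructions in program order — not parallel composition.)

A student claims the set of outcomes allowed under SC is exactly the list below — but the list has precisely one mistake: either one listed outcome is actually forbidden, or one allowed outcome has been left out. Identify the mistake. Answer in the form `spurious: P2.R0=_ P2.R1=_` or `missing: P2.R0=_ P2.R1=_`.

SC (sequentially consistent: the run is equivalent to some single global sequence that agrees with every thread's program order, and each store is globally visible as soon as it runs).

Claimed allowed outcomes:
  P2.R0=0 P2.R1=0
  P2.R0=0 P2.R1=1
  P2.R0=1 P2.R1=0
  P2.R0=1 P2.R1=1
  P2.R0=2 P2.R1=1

outcome vector order: (P2.R0,P2.R1)
[SC] allowed = {00; 01; 11; 21}
claimed∖SC = {10}

spurious: P2.R0=1 P2.R1=0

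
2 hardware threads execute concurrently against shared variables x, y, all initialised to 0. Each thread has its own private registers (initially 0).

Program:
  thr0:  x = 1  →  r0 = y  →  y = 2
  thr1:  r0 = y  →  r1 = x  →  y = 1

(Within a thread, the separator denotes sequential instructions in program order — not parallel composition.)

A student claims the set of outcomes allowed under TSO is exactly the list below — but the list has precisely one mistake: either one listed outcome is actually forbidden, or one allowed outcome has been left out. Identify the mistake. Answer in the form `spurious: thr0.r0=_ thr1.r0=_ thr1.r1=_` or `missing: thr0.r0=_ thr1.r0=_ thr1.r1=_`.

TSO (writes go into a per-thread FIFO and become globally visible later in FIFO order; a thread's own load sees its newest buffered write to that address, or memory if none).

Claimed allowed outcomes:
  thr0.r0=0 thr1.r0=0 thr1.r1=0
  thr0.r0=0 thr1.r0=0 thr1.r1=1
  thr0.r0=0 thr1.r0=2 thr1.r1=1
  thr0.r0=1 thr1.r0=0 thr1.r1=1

outcome vector order: (thr0.r0,thr1.r0,thr1.r1)
TSO: 5 outcomes — {0/0/0, 0/0/1, 0/2/1, 1/0/0, 1/0/1}
TSO∖claimed = {1/0/0}

missing: thr0.r0=1 thr1.r0=0 thr1.r1=0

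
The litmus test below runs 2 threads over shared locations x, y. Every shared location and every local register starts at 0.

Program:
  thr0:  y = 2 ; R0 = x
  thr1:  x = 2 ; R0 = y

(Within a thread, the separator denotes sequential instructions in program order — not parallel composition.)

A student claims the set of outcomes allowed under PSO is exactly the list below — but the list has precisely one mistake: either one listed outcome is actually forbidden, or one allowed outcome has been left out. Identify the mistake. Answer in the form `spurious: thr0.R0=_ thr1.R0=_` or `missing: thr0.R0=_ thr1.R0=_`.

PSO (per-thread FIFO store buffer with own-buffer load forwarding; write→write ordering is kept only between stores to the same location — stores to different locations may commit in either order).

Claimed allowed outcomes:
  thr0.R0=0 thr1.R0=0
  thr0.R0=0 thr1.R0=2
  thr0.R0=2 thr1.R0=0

missing: thr0.R0=2 thr1.R0=2

outcome vector order: (thr0.R0,thr1.R0)
PSO: 4 outcomes — {(0,0) (0,2) (2,0) (2,2)}
PSO∖claimed = {(2,2)}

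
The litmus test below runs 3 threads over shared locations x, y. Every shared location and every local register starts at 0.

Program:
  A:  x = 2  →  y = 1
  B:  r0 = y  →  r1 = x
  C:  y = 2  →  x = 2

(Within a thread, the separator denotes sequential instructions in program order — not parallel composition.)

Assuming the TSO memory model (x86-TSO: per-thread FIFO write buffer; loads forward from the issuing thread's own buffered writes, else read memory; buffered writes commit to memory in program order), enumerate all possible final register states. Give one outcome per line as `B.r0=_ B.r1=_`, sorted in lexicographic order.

B.r0=0 B.r1=0
B.r0=0 B.r1=2
B.r0=1 B.r1=2
B.r0=2 B.r1=0
B.r0=2 B.r1=2

outcome vector order: (B.r0,B.r1)
|TSO outcomes| = 5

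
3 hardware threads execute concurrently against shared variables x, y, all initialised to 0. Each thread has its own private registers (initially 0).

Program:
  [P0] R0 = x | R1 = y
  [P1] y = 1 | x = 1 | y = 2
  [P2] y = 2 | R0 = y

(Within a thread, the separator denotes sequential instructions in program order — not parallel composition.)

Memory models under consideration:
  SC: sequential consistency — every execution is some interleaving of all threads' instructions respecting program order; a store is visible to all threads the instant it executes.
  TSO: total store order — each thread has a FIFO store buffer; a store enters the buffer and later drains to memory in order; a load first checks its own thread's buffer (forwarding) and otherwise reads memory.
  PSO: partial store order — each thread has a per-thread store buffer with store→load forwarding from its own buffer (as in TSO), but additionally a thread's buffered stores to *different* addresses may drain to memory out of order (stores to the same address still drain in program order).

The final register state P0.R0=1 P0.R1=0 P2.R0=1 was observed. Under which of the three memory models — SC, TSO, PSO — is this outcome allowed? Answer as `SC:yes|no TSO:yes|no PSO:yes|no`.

outcome vector order: (P0.R0,P0.R1,P2.R0)
SC (10): 0/0/1; 0/0/2; 0/1/1; 0/1/2; 0/2/1; 0/2/2; 1/1/1; 1/1/2; 1/2/1; 1/2/2
TSO (10): 0/0/1; 0/0/2; 0/1/1; 0/1/2; 0/2/1; 0/2/2; 1/1/1; 1/1/2; 1/2/1; 1/2/2
PSO (12): 0/0/1; 0/0/2; 0/1/1; 0/1/2; 0/2/1; 0/2/2; 1/0/1; 1/0/2; 1/1/1; 1/1/2; 1/2/1; 1/2/2
target 1/0/1 ∈ {PSO}

SC:no TSO:no PSO:yes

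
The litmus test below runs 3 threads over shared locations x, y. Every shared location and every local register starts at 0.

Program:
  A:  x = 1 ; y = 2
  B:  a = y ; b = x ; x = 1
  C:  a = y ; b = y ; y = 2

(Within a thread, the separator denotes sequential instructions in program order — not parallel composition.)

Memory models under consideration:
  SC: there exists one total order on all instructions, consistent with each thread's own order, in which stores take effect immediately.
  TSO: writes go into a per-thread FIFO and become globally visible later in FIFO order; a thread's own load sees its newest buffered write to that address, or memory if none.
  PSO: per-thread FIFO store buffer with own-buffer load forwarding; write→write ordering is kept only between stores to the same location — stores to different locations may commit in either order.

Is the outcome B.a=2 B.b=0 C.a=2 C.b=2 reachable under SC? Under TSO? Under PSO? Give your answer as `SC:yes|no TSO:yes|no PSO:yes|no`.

SC:no TSO:no PSO:yes

outcome vector order: (B.a,B.b,C.a,C.b)
under SC → 0/0/0/0 0/0/0/2 0/0/2/2 0/1/0/0 0/1/0/2 0/1/2/2 2/0/0/0 2/1/0/0 2/1/0/2 2/1/2/2
under TSO → 0/0/0/0 0/0/0/2 0/0/2/2 0/1/0/0 0/1/0/2 0/1/2/2 2/0/0/0 2/1/0/0 2/1/0/2 2/1/2/2
under PSO → 0/0/0/0 0/0/0/2 0/0/2/2 0/1/0/0 0/1/0/2 0/1/2/2 2/0/0/0 2/0/0/2 2/0/2/2 2/1/0/0 2/1/0/2 2/1/2/2
target 2/0/2/2 ∈ {PSO}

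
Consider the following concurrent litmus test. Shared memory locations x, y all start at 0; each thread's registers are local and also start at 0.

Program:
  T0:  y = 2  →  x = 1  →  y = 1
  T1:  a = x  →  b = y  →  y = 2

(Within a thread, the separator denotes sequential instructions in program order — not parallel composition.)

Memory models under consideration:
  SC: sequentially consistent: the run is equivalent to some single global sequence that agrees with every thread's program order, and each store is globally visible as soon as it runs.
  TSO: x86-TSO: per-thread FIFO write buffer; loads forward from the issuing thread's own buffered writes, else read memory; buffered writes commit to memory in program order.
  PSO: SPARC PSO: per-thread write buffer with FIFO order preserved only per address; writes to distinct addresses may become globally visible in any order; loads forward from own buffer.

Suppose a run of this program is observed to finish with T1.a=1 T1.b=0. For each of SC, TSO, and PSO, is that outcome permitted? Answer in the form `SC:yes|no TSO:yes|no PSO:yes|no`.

SC:no TSO:no PSO:yes

outcome vector order: (T1.a,T1.b)
SC: 5 outcomes — {00; 01; 02; 11; 12}
TSO: 5 outcomes — {00; 01; 02; 11; 12}
PSO: 6 outcomes — {00; 01; 02; 10; 11; 12}
target 10 ∈ {PSO}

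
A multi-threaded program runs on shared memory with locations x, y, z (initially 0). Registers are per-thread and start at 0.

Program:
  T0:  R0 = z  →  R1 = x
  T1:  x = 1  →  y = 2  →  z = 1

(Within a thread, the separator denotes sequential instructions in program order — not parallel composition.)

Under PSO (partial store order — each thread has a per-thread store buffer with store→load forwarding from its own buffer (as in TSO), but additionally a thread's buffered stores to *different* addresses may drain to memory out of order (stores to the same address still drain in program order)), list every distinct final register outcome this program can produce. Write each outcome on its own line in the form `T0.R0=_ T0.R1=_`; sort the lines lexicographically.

T0.R0=0 T0.R1=0
T0.R0=0 T0.R1=1
T0.R0=1 T0.R1=0
T0.R0=1 T0.R1=1

outcome vector order: (T0.R0,T0.R1)
|PSO outcomes| = 4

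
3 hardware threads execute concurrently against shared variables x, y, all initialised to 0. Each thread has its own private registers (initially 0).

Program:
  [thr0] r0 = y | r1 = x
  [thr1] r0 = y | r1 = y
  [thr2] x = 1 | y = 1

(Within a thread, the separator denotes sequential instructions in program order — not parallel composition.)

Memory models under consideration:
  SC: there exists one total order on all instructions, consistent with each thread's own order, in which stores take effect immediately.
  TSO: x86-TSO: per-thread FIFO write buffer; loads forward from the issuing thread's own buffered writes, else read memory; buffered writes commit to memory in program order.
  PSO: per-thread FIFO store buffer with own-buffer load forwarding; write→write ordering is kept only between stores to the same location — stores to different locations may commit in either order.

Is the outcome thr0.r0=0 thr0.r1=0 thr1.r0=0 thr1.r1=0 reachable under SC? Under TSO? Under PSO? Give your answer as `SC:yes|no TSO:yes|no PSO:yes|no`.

SC:yes TSO:yes PSO:yes

outcome vector order: (thr0.r0,thr0.r1,thr1.r0,thr1.r1)
under SC → (0,0,0,0), (0,0,0,1), (0,0,1,1), (0,1,0,0), (0,1,0,1), (0,1,1,1), (1,1,0,0), (1,1,0,1), (1,1,1,1)
under TSO → (0,0,0,0), (0,0,0,1), (0,0,1,1), (0,1,0,0), (0,1,0,1), (0,1,1,1), (1,1,0,0), (1,1,0,1), (1,1,1,1)
under PSO → (0,0,0,0), (0,0,0,1), (0,0,1,1), (0,1,0,0), (0,1,0,1), (0,1,1,1), (1,0,0,0), (1,0,0,1), (1,0,1,1), (1,1,0,0), (1,1,0,1), (1,1,1,1)
target (0,0,0,0) ∈ {SC,TSO,PSO}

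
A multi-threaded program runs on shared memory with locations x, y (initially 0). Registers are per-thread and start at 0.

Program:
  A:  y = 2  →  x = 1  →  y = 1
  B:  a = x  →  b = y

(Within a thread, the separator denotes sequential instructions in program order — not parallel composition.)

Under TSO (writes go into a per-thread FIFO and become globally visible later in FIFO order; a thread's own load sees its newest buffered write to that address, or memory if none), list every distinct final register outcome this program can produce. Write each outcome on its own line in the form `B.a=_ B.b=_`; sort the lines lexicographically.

outcome vector order: (B.a,B.b)
|TSO outcomes| = 5

B.a=0 B.b=0
B.a=0 B.b=1
B.a=0 B.b=2
B.a=1 B.b=1
B.a=1 B.b=2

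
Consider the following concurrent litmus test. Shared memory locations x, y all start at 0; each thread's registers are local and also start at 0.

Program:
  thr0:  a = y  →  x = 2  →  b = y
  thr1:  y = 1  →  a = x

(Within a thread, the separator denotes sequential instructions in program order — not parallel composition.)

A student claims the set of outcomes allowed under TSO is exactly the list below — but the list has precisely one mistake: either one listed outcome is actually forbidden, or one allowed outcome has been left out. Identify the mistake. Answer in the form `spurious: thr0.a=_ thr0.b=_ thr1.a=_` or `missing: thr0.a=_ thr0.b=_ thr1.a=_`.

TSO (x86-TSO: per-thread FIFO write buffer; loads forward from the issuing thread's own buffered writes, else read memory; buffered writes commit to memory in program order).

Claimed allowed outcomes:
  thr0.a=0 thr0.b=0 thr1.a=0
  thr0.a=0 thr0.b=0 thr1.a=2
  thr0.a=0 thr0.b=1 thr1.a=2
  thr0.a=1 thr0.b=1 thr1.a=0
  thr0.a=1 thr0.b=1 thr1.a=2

outcome vector order: (thr0.a,thr0.b,thr1.a)
TSO (6): 0/0/0 0/0/2 0/1/0 0/1/2 1/1/0 1/1/2
TSO∖claimed = {0/1/0}

missing: thr0.a=0 thr0.b=1 thr1.a=0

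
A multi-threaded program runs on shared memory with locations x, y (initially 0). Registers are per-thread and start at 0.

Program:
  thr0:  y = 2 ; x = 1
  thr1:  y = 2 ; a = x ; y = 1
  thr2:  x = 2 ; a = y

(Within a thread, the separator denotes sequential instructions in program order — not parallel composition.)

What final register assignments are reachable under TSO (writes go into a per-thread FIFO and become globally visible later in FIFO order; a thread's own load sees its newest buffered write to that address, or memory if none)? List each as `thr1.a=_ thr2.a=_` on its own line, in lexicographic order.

outcome vector order: (thr1.a,thr2.a)
|TSO outcomes| = 9

thr1.a=0 thr2.a=0
thr1.a=0 thr2.a=1
thr1.a=0 thr2.a=2
thr1.a=1 thr2.a=0
thr1.a=1 thr2.a=1
thr1.a=1 thr2.a=2
thr1.a=2 thr2.a=0
thr1.a=2 thr2.a=1
thr1.a=2 thr2.a=2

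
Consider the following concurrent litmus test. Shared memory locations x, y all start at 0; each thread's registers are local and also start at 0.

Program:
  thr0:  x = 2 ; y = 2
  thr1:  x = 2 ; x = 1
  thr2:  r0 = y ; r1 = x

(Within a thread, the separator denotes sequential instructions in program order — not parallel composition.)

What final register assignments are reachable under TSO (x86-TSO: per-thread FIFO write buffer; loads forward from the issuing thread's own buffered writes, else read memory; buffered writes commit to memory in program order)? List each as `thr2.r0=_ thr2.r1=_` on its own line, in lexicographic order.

thr2.r0=0 thr2.r1=0
thr2.r0=0 thr2.r1=1
thr2.r0=0 thr2.r1=2
thr2.r0=2 thr2.r1=1
thr2.r0=2 thr2.r1=2

outcome vector order: (thr2.r0,thr2.r1)
|TSO outcomes| = 5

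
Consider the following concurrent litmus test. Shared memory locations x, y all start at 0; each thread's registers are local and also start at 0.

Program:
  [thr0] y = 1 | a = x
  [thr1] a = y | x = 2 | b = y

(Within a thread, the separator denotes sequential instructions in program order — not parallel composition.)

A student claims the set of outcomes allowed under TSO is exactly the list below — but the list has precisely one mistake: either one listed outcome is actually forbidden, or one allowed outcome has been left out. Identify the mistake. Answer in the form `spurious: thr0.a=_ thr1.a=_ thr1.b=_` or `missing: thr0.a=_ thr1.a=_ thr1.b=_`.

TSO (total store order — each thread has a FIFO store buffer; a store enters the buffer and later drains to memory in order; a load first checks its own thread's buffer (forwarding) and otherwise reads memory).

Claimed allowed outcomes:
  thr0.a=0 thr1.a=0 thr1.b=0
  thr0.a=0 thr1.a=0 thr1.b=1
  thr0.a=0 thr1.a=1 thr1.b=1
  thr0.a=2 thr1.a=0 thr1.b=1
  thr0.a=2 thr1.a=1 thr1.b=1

missing: thr0.a=2 thr1.a=0 thr1.b=0

outcome vector order: (thr0.a,thr1.a,thr1.b)
[TSO] allowed = {0/0/0; 0/0/1; 0/1/1; 2/0/0; 2/0/1; 2/1/1}
TSO∖claimed = {2/0/0}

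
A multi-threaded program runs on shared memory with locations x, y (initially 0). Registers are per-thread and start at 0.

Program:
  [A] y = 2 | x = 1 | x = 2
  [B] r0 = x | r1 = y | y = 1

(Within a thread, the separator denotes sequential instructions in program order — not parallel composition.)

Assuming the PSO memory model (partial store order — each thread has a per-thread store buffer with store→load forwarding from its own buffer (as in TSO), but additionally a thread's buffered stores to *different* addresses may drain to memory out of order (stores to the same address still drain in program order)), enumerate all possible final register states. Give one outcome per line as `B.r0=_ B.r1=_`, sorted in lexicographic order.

B.r0=0 B.r1=0
B.r0=0 B.r1=2
B.r0=1 B.r1=0
B.r0=1 B.r1=2
B.r0=2 B.r1=0
B.r0=2 B.r1=2

outcome vector order: (B.r0,B.r1)
|PSO outcomes| = 6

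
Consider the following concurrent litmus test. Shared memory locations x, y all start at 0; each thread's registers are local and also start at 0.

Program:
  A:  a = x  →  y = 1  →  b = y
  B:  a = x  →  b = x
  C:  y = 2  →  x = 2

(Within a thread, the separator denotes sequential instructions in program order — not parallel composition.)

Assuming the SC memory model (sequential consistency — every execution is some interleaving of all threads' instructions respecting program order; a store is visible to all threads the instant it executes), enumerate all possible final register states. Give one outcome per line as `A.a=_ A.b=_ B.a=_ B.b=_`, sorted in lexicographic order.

A.a=0 A.b=1 B.a=0 B.b=0
A.a=0 A.b=1 B.a=0 B.b=2
A.a=0 A.b=1 B.a=2 B.b=2
A.a=0 A.b=2 B.a=0 B.b=0
A.a=0 A.b=2 B.a=0 B.b=2
A.a=0 A.b=2 B.a=2 B.b=2
A.a=2 A.b=1 B.a=0 B.b=0
A.a=2 A.b=1 B.a=0 B.b=2
A.a=2 A.b=1 B.a=2 B.b=2

outcome vector order: (A.a,A.b,B.a,B.b)
|SC outcomes| = 9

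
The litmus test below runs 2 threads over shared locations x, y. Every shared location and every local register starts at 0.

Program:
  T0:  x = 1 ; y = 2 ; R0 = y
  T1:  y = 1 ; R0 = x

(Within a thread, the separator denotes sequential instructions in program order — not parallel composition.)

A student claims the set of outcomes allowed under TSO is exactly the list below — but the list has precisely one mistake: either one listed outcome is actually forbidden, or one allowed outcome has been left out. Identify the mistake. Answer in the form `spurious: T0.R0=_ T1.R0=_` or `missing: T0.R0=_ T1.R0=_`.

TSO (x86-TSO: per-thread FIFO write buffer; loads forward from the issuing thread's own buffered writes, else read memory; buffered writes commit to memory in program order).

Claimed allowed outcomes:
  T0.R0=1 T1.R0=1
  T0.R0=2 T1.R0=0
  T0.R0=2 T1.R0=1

missing: T0.R0=1 T1.R0=0

outcome vector order: (T0.R0,T1.R0)
TSO (4): 1/0 1/1 2/0 2/1
TSO∖claimed = {1/0}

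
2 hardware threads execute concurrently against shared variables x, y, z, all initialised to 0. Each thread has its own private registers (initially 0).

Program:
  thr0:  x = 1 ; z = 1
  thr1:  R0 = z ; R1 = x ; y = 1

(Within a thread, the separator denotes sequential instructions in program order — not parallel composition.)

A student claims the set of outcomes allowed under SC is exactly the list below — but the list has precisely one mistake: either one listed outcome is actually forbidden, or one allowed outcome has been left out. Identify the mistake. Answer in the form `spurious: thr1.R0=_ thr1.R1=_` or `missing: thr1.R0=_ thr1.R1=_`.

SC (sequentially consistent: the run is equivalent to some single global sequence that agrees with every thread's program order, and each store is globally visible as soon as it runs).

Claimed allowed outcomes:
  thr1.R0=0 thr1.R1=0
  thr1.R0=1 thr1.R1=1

outcome vector order: (thr1.R0,thr1.R1)
[SC] allowed = {00, 01, 11}
SC∖claimed = {01}

missing: thr1.R0=0 thr1.R1=1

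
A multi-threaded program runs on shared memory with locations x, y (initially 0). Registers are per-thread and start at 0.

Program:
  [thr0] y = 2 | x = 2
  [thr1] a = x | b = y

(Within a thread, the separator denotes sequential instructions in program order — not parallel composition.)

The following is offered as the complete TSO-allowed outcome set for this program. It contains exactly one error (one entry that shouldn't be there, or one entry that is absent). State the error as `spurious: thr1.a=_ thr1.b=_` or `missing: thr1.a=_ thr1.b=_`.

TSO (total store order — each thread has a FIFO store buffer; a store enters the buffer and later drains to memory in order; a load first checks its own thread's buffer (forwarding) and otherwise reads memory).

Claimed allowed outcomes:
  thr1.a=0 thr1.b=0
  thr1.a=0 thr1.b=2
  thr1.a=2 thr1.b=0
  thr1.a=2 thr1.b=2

outcome vector order: (thr1.a,thr1.b)
[TSO] allowed = {00 02 22}
claimed∖TSO = {20}

spurious: thr1.a=2 thr1.b=0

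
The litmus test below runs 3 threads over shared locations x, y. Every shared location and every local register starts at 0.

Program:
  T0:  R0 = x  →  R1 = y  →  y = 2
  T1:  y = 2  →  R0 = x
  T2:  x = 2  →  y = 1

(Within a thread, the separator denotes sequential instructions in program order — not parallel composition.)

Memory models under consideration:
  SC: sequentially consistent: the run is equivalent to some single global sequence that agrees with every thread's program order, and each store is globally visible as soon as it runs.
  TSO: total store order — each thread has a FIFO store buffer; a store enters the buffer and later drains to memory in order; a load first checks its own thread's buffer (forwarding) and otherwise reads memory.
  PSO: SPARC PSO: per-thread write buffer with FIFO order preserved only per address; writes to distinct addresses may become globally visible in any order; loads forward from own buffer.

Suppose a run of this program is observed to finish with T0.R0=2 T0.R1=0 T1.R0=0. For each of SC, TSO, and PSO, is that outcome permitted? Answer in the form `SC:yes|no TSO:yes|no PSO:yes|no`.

outcome vector order: (T0.R0,T0.R1,T1.R0)
SC: 11 outcomes — {000 002 010 012 020 022 202 210 212 220 222}
TSO: 12 outcomes — {000 002 010 012 020 022 200 202 210 212 220 222}
PSO: 12 outcomes — {000 002 010 012 020 022 200 202 210 212 220 222}
target 200 ∈ {TSO,PSO}

SC:no TSO:yes PSO:yes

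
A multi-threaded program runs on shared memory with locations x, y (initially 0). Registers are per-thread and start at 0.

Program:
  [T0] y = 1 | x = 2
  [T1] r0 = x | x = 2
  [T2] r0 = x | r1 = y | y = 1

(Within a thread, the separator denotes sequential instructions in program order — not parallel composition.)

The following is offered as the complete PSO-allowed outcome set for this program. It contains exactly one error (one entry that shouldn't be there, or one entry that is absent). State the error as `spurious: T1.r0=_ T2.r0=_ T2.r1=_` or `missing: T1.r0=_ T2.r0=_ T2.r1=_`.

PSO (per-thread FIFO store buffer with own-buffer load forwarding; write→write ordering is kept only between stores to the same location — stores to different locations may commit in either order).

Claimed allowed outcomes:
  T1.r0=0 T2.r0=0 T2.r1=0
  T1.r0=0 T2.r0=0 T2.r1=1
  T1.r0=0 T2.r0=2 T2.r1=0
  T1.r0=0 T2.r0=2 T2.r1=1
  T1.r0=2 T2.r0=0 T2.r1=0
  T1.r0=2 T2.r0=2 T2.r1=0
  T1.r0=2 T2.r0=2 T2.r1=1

missing: T1.r0=2 T2.r0=0 T2.r1=1

outcome vector order: (T1.r0,T2.r0,T2.r1)
PSO (8): <0 0 0>, <0 0 1>, <0 2 0>, <0 2 1>, <2 0 0>, <2 0 1>, <2 2 0>, <2 2 1>
PSO∖claimed = {<2 0 1>}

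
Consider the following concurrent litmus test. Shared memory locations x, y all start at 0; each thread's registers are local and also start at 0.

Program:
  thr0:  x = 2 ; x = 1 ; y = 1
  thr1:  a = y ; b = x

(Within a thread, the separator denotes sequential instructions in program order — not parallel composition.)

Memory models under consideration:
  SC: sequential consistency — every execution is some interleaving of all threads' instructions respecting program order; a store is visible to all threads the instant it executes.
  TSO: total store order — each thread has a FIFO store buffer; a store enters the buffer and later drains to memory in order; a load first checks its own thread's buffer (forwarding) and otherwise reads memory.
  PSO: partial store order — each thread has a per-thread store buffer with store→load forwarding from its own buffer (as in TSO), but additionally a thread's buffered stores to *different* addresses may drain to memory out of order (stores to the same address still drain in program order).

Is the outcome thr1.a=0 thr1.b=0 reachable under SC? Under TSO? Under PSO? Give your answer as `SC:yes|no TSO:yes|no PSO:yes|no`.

SC:yes TSO:yes PSO:yes

outcome vector order: (thr1.a,thr1.b)
under SC → 00, 01, 02, 11
under TSO → 00, 01, 02, 11
under PSO → 00, 01, 02, 10, 11, 12
target 00 ∈ {SC,TSO,PSO}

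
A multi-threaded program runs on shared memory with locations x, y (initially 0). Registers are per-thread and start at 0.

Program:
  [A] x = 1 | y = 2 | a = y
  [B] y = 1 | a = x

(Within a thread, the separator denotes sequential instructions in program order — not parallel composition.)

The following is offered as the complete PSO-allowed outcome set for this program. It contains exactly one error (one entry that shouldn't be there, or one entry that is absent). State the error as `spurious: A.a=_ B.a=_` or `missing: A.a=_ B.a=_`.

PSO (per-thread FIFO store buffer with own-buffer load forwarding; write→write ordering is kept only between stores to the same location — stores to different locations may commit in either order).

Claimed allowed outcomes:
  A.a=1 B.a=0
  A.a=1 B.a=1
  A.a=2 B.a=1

outcome vector order: (A.a,B.a)
PSO (4): (1,0) (1,1) (2,0) (2,1)
PSO∖claimed = {(2,0)}

missing: A.a=2 B.a=0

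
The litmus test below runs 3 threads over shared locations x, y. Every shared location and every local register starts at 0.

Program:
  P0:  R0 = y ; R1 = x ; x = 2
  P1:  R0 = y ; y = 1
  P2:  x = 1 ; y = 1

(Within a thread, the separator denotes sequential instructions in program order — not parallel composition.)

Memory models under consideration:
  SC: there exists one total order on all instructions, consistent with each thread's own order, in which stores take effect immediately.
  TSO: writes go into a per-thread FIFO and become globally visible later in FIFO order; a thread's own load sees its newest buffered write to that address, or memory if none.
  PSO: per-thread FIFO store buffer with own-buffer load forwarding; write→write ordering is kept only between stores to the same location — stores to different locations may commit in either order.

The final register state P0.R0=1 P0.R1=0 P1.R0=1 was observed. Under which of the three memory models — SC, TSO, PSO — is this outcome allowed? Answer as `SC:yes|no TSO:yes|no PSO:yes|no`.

SC:no TSO:no PSO:yes

outcome vector order: (P0.R0,P0.R1,P1.R0)
under SC → 0/0/0, 0/0/1, 0/1/0, 0/1/1, 1/0/0, 1/1/0, 1/1/1
under TSO → 0/0/0, 0/0/1, 0/1/0, 0/1/1, 1/0/0, 1/1/0, 1/1/1
under PSO → 0/0/0, 0/0/1, 0/1/0, 0/1/1, 1/0/0, 1/0/1, 1/1/0, 1/1/1
target 1/0/1 ∈ {PSO}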